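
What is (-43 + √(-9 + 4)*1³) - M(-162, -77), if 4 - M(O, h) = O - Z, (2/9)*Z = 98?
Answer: -650 + I*√5 ≈ -650.0 + 2.2361*I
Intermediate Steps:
Z = 441 (Z = (9/2)*98 = 441)
M(O, h) = 445 - O (M(O, h) = 4 - (O - 1*441) = 4 - (O - 441) = 4 - (-441 + O) = 4 + (441 - O) = 445 - O)
(-43 + √(-9 + 4)*1³) - M(-162, -77) = (-43 + √(-9 + 4)*1³) - (445 - 1*(-162)) = (-43 + √(-5)*1) - (445 + 162) = (-43 + (I*√5)*1) - 1*607 = (-43 + I*√5) - 607 = -650 + I*√5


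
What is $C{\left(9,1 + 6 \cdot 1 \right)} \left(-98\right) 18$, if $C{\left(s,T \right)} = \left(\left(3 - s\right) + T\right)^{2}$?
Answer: $-1764$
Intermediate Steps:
$C{\left(s,T \right)} = \left(3 + T - s\right)^{2}$
$C{\left(9,1 + 6 \cdot 1 \right)} \left(-98\right) 18 = \left(3 + \left(1 + 6 \cdot 1\right) - 9\right)^{2} \left(-98\right) 18 = \left(3 + \left(1 + 6\right) - 9\right)^{2} \left(-98\right) 18 = \left(3 + 7 - 9\right)^{2} \left(-98\right) 18 = 1^{2} \left(-98\right) 18 = 1 \left(-98\right) 18 = \left(-98\right) 18 = -1764$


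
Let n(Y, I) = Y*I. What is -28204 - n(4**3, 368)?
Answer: -51756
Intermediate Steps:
n(Y, I) = I*Y
-28204 - n(4**3, 368) = -28204 - 368*4**3 = -28204 - 368*64 = -28204 - 1*23552 = -28204 - 23552 = -51756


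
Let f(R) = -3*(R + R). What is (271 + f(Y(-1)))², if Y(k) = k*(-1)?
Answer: 70225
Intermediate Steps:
Y(k) = -k
f(R) = -6*R
(271 + f(Y(-1)))² = (271 - (-6)*(-1))² = (271 - 6*1)² = (271 - 6)² = 265² = 70225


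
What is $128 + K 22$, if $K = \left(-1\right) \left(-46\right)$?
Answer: $1140$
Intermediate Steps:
$K = 46$
$128 + K 22 = 128 + 46 \cdot 22 = 128 + 1012 = 1140$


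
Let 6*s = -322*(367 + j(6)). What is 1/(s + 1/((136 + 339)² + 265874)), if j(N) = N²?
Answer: -491499/10629976538 ≈ -4.6237e-5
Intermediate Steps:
s = -64883/3 (s = (-322*(367 + 6²))/6 = (-322*(367 + 36))/6 = (-322*403)/6 = (⅙)*(-129766) = -64883/3 ≈ -21628.)
1/(s + 1/((136 + 339)² + 265874)) = 1/(-64883/3 + 1/((136 + 339)² + 265874)) = 1/(-64883/3 + 1/(475² + 265874)) = 1/(-64883/3 + 1/(225625 + 265874)) = 1/(-64883/3 + 1/491499) = 1/(-10629976538/491499) = -491499/10629976538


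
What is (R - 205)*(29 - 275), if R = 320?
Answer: -28290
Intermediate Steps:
(R - 205)*(29 - 275) = (320 - 205)*(29 - 275) = 115*(-246) = -28290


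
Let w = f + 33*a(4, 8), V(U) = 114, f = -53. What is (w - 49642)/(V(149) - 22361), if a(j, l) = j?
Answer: 49563/22247 ≈ 2.2279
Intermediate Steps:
w = 79 (w = -53 + 33*4 = -53 + 132 = 79)
(w - 49642)/(V(149) - 22361) = (79 - 49642)/(114 - 22361) = -49563/(-22247) = -49563*(-1/22247) = 49563/22247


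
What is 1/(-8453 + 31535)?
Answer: 1/23082 ≈ 4.3324e-5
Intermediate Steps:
1/(-8453 + 31535) = 1/23082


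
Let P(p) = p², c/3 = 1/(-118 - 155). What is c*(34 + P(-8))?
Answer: -14/13 ≈ -1.0769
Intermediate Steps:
c = -1/91 (c = 3/(-118 - 155) = 3/(-273) = 3*(-1/273) = -1/91 ≈ -0.010989)
c*(34 + P(-8)) = -(34 + (-8)²)/91 = -(34 + 64)/91 = -1/91*98 = -14/13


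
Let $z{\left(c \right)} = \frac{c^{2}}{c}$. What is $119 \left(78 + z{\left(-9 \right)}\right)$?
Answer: $8211$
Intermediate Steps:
$z{\left(c \right)} = c$
$119 \left(78 + z{\left(-9 \right)}\right) = 119 \left(78 - 9\right) = 119 \cdot 69 = 8211$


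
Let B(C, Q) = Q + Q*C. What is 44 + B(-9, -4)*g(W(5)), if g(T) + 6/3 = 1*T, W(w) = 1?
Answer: 12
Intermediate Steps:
B(C, Q) = Q + C*Q
g(T) = -2 + T (g(T) = -2 + 1*T = -2 + T)
44 + B(-9, -4)*g(W(5)) = 44 + (-4*(1 - 9))*(-2 + 1) = 44 - 4*(-8)*(-1) = 44 + 32*(-1) = 44 - 32 = 12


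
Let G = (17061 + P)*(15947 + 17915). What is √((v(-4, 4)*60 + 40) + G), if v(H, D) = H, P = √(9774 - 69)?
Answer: √(577719382 + 33862*√9705) ≈ 24105.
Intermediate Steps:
P = √9705 ≈ 98.514
G = 577719582 + 33862*√9705 (G = (17061 + √9705)*(15947 + 17915) = (17061 + √9705)*33862 = 577719582 + 33862*√9705 ≈ 5.8106e+8)
√((v(-4, 4)*60 + 40) + G) = √((-4*60 + 40) + (577719582 + 33862*√9705)) = √((-240 + 40) + (577719582 + 33862*√9705)) = √(-200 + (577719582 + 33862*√9705)) = √(577719382 + 33862*√9705)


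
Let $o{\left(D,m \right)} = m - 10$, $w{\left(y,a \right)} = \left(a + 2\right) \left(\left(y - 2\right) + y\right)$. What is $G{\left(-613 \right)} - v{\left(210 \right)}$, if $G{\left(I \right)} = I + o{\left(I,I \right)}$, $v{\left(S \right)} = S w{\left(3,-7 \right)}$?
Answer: $2964$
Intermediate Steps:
$w{\left(y,a \right)} = \left(-2 + 2 y\right) \left(2 + a\right)$ ($w{\left(y,a \right)} = \left(2 + a\right) \left(\left(-2 + y\right) + y\right) = \left(2 + a\right) \left(-2 + 2 y\right) = \left(-2 + 2 y\right) \left(2 + a\right)$)
$o{\left(D,m \right)} = -10 + m$ ($o{\left(D,m \right)} = m - 10 = -10 + m$)
$v{\left(S \right)} = - 20 S$ ($v{\left(S \right)} = S \left(-4 - -14 + 4 \cdot 3 + 2 \left(-7\right) 3\right) = S \left(-4 + 14 + 12 - 42\right) = S \left(-20\right) = - 20 S$)
$G{\left(I \right)} = -10 + 2 I$ ($G{\left(I \right)} = I + \left(-10 + I\right) = -10 + 2 I$)
$G{\left(-613 \right)} - v{\left(210 \right)} = \left(-10 + 2 \left(-613\right)\right) - \left(-20\right) 210 = \left(-10 - 1226\right) - -4200 = -1236 + 4200 = 2964$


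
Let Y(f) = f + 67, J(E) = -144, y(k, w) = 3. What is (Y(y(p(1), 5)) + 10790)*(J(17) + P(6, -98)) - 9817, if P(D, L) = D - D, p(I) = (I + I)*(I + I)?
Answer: -1573657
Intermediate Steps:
p(I) = 4*I**2 (p(I) = (2*I)*(2*I) = 4*I**2)
P(D, L) = 0
Y(f) = 67 + f
(Y(y(p(1), 5)) + 10790)*(J(17) + P(6, -98)) - 9817 = ((67 + 3) + 10790)*(-144 + 0) - 9817 = (70 + 10790)*(-144) - 9817 = 10860*(-144) - 9817 = -1563840 - 9817 = -1573657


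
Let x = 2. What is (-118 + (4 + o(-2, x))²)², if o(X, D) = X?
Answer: 12996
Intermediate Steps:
(-118 + (4 + o(-2, x))²)² = (-118 + (4 - 2)²)² = (-118 + 2²)² = (-118 + 4)² = (-114)² = 12996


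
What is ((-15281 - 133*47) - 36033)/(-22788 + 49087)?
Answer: -57565/26299 ≈ -2.1889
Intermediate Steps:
((-15281 - 133*47) - 36033)/(-22788 + 49087) = ((-15281 - 6251) - 36033)/26299 = (-21532 - 36033)*(1/26299) = -57565*1/26299 = -57565/26299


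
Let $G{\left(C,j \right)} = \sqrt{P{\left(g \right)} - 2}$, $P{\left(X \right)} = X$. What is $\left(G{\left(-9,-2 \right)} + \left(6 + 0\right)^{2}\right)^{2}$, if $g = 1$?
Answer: $\left(36 + i\right)^{2} \approx 1295.0 + 72.0 i$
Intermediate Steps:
$G{\left(C,j \right)} = i$ ($G{\left(C,j \right)} = \sqrt{1 - 2} = \sqrt{-1} = i$)
$\left(G{\left(-9,-2 \right)} + \left(6 + 0\right)^{2}\right)^{2} = \left(i + \left(6 + 0\right)^{2}\right)^{2} = \left(i + 6^{2}\right)^{2} = \left(i + 36\right)^{2} = \left(36 + i\right)^{2}$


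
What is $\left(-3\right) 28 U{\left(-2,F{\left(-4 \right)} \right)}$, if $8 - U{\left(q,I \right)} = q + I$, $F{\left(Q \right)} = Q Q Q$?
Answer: $-6216$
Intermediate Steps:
$F{\left(Q \right)} = Q^{3}$ ($F{\left(Q \right)} = Q^{2} Q = Q^{3}$)
$U{\left(q,I \right)} = 8 - I - q$ ($U{\left(q,I \right)} = 8 - \left(q + I\right) = 8 - \left(I + q\right) = 8 - I - q$)
$\left(-3\right) 28 U{\left(-2,F{\left(-4 \right)} \right)} = \left(-3\right) 28 \left(8 - \left(-4\right)^{3} - -2\right) = - 84 \left(8 - -64 + 2\right) = - 84 \left(8 + 64 + 2\right) = \left(-84\right) 74 = -6216$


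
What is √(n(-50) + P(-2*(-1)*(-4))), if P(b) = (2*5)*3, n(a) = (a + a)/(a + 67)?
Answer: √6970/17 ≈ 4.9110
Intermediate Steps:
n(a) = 2*a/(67 + a) (n(a) = (2*a)/(67 + a) = 2*a/(67 + a))
P(b) = 30 (P(b) = 10*3 = 30)
√(n(-50) + P(-2*(-1)*(-4))) = √(2*(-50)/(67 - 50) + 30) = √(2*(-50)/17 + 30) = √(2*(-50)*(1/17) + 30) = √(-100/17 + 30) = √(410/17) = √6970/17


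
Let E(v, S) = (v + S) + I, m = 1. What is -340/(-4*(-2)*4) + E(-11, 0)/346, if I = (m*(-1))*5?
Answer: -14769/1384 ≈ -10.671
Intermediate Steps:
I = -5 (I = (1*(-1))*5 = -1*5 = -5)
E(v, S) = -5 + S + v (E(v, S) = (v + S) - 5 = (S + v) - 5 = -5 + S + v)
-340/(-4*(-2)*4) + E(-11, 0)/346 = -340/(-4*(-2)*4) + (-5 + 0 - 11)/346 = -340/(8*4) - 16*1/346 = -340/32 - 8/173 = -340*1/32 - 8/173 = -85/8 - 8/173 = -14769/1384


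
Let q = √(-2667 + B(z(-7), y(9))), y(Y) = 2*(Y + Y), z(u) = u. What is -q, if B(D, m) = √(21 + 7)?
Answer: -I*√(2667 - 2*√7) ≈ -51.592*I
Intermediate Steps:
y(Y) = 4*Y (y(Y) = 2*(2*Y) = 4*Y)
B(D, m) = 2*√7 (B(D, m) = √28 = 2*√7)
q = √(-2667 + 2*√7) ≈ 51.592*I
-q = -√(-2667 + 2*√7)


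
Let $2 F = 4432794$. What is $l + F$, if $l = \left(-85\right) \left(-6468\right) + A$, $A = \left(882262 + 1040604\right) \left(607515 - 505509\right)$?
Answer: $196146635373$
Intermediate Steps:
$F = 2216397$ ($F = \frac{1}{2} \cdot 4432794 = 2216397$)
$A = 196143869196$ ($A = 1922866 \cdot 102006 = 196143869196$)
$l = 196144418976$ ($l = \left(-85\right) \left(-6468\right) + 196143869196 = 549780 + 196143869196 = 196144418976$)
$l + F = 196144418976 + 2216397 = 196146635373$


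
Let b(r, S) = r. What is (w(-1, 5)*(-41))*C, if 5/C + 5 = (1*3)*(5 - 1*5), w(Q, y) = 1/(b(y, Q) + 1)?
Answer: 41/6 ≈ 6.8333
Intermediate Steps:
w(Q, y) = 1/(1 + y) (w(Q, y) = 1/(y + 1) = 1/(1 + y))
C = -1 (C = 5/(-5 + (1*3)*(5 - 1*5)) = 5/(-5 + 3*(5 - 5)) = 5/(-5 + 3*0) = 5/(-5 + 0) = 5/(-5) = 5*(-⅕) = -1)
(w(-1, 5)*(-41))*C = (-41/(1 + 5))*(-1) = (-41/6)*(-1) = ((⅙)*(-41))*(-1) = -41/6*(-1) = 41/6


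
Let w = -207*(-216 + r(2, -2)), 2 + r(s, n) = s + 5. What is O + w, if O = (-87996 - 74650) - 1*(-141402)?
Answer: 22433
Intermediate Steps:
r(s, n) = 3 + s (r(s, n) = -2 + (s + 5) = -2 + (5 + s) = 3 + s)
O = -21244 (O = -162646 + 141402 = -21244)
w = 43677 (w = -207*(-216 + (3 + 2)) = -207*(-216 + 5) = -207*(-211) = 43677)
O + w = -21244 + 43677 = 22433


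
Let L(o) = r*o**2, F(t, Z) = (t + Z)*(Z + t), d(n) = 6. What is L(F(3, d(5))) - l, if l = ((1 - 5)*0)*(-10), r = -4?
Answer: -26244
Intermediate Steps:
F(t, Z) = (Z + t)**2 (F(t, Z) = (Z + t)*(Z + t) = (Z + t)**2)
L(o) = -4*o**2
l = 0 (l = -4*0*(-10) = 0*(-10) = 0)
L(F(3, d(5))) - l = -4*(6 + 3)**4 - 1*0 = -4*(9**2)**2 + 0 = -4*81**2 + 0 = -4*6561 + 0 = -26244 + 0 = -26244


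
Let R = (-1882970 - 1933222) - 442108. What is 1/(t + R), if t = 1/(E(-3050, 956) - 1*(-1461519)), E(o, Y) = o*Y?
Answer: -1454281/6192764782301 ≈ -2.3484e-7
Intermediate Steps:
E(o, Y) = Y*o
R = -4258300 (R = -3816192 - 442108 = -4258300)
t = -1/1454281 (t = 1/(956*(-3050) - 1*(-1461519)) = 1/(-2915800 + 1461519) = 1/(-1454281) = -1/1454281 ≈ -6.8763e-7)
1/(t + R) = 1/(-1/1454281 - 4258300) = 1/(-6192764782301/1454281) = -1454281/6192764782301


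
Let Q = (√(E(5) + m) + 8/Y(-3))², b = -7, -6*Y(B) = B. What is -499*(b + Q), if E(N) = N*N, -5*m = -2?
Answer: -684628/5 - 15968*√635/5 ≈ -2.1740e+5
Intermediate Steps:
m = ⅖ (m = -⅕*(-2) = ⅖ ≈ 0.40000)
Y(B) = -B/6
E(N) = N²
Q = (16 + √635/5)² (Q = (√(5² + ⅖) + 8/((-⅙*(-3))))² = (√(25 + ⅖) + 8/(½))² = (√(127/5) + 8*2)² = (√635/5 + 16)² = (16 + √635/5)² ≈ 442.67)
-499*(b + Q) = -499*(-7 + (80 + √635)²/25) = 3493 - 499*(80 + √635)²/25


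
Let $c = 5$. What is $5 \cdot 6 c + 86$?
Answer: $236$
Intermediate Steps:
$5 \cdot 6 c + 86 = 5 \cdot 6 \cdot 5 + 86 = 5 \cdot 30 + 86 = 150 + 86 = 236$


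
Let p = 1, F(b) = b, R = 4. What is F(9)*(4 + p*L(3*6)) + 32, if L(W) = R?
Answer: 104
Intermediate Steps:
L(W) = 4
F(9)*(4 + p*L(3*6)) + 32 = 9*(4 + 1*4) + 32 = 9*(4 + 4) + 32 = 9*8 + 32 = 72 + 32 = 104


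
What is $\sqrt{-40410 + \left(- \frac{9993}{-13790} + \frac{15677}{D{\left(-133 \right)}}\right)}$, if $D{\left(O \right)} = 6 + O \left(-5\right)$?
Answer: $\frac{i \sqrt{929274016870430}}{151690} \approx 200.96 i$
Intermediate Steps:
$D{\left(O \right)} = 6 - 5 O$
$\sqrt{-40410 + \left(- \frac{9993}{-13790} + \frac{15677}{D{\left(-133 \right)}}\right)} = \sqrt{-40410 - \left(- \frac{9993}{13790} - \frac{15677}{6 - -665}\right)} = \sqrt{-40410 - \left(- \frac{9993}{13790} - \frac{15677}{6 + 665}\right)} = \sqrt{-40410 + \left(\frac{9993}{13790} + \frac{15677}{671}\right)} = \sqrt{-40410 + \left(\frac{9993}{13790} + 15677 \cdot \frac{1}{671}\right)} = \sqrt{-40410 + \left(\frac{9993}{13790} + \frac{257}{11}\right)} = \sqrt{-40410 + \frac{3653953}{151690}} = \sqrt{- \frac{6126138947}{151690}} = \frac{i \sqrt{929274016870430}}{151690}$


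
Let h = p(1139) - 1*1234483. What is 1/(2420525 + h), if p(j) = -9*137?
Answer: 1/1184809 ≈ 8.4402e-7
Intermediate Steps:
p(j) = -1233
h = -1235716 (h = -1233 - 1*1234483 = -1233 - 1234483 = -1235716)
1/(2420525 + h) = 1/(2420525 - 1235716) = 1/1184809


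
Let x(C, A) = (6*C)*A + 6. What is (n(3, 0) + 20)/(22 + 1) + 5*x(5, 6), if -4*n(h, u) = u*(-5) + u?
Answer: 21410/23 ≈ 930.87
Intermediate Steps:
n(h, u) = u (n(h, u) = -(u*(-5) + u)/4 = -(-5*u + u)/4 = -(-1)*u = u)
x(C, A) = 6 + 6*A*C (x(C, A) = 6*A*C + 6 = 6 + 6*A*C)
(n(3, 0) + 20)/(22 + 1) + 5*x(5, 6) = (0 + 20)/(22 + 1) + 5*(6 + 6*6*5) = 20/23 + 5*(6 + 180) = 20*(1/23) + 5*186 = 20/23 + 930 = 21410/23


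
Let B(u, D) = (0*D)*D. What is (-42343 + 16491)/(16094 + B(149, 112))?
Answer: -12926/8047 ≈ -1.6063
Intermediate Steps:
B(u, D) = 0 (B(u, D) = 0*D = 0)
(-42343 + 16491)/(16094 + B(149, 112)) = (-42343 + 16491)/(16094 + 0) = -25852/16094 = -25852*1/16094 = -12926/8047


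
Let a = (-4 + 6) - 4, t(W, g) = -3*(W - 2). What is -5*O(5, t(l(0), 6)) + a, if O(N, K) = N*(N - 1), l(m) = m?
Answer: -102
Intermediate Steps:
t(W, g) = 6 - 3*W (t(W, g) = -3*(-2 + W) = 6 - 3*W)
O(N, K) = N*(-1 + N)
a = -2 (a = 2 - 4 = -2)
-5*O(5, t(l(0), 6)) + a = -25*(-1 + 5) - 2 = -25*4 - 2 = -5*20 - 2 = -100 - 2 = -102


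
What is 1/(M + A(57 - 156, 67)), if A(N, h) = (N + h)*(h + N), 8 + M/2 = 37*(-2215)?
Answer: -1/162902 ≈ -6.1387e-6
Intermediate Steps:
M = -163926 (M = -16 + 2*(37*(-2215)) = -16 + 2*(-81955) = -16 - 163910 = -163926)
A(N, h) = (N + h)**2 (A(N, h) = (N + h)*(N + h) = (N + h)**2)
1/(M + A(57 - 156, 67)) = 1/(-163926 + ((57 - 156) + 67)**2) = 1/(-163926 + (-99 + 67)**2) = 1/(-163926 + (-32)**2) = 1/(-163926 + 1024) = 1/(-162902) = -1/162902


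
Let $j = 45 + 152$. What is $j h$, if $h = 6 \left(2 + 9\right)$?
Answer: $13002$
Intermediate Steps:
$j = 197$
$h = 66$ ($h = 6 \cdot 11 = 66$)
$j h = 197 \cdot 66 = 13002$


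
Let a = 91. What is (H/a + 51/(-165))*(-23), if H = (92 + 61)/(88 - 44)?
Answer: 11339/1820 ≈ 6.2302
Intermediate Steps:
H = 153/44 ≈ 3.4773
(H/a + 51/(-165))*(-23) = ((153/44)/91 + 51/(-165))*(-23) = ((153/44)*(1/91) + 51*(-1/165))*(-23) = (153/4004 - 17/55)*(-23) = -493/1820*(-23) = 11339/1820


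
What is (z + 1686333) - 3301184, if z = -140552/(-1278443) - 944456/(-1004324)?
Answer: -518355121148532219/320992746883 ≈ -1.6149e+6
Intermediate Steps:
z = 337148227214/320992746883 (z = -140552*(-1/1278443) - 944456*(-1/1004324) = 140552/1278443 + 236114/251081 = 337148227214/320992746883 ≈ 1.0503)
(z + 1686333) - 3301184 = (337148227214/320992746883 + 1686333) - 3301184 = 541300998977677253/320992746883 - 3301184 = -518355121148532219/320992746883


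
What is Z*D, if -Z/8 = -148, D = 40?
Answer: 47360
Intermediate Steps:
Z = 1184 (Z = -8*(-148) = 1184)
Z*D = 1184*40 = 47360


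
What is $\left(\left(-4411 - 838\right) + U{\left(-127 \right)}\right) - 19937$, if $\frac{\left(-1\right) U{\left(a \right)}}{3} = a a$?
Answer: $-73573$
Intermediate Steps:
$U{\left(a \right)} = - 3 a^{2}$ ($U{\left(a \right)} = - 3 a a = - 3 a^{2}$)
$\left(\left(-4411 - 838\right) + U{\left(-127 \right)}\right) - 19937 = \left(\left(-4411 - 838\right) - 3 \left(-127\right)^{2}\right) - 19937 = \left(-5249 - 48387\right) - 19937 = -53636 - 19937 = -73573$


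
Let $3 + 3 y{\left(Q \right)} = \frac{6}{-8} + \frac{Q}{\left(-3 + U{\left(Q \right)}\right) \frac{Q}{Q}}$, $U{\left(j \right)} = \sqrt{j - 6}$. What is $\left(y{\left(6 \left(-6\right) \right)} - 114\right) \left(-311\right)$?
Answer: $\frac{2422379}{68} - \frac{1244 i \sqrt{42}}{17} \approx 35623.0 - 474.24 i$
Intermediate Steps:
$U{\left(j \right)} = \sqrt{-6 + j}$ ($U{\left(j \right)} = \sqrt{j - 6} = \sqrt{-6 + j}$)
$y{\left(Q \right)} = - \frac{5}{4} + \frac{Q}{3 \left(-3 + \sqrt{-6 + Q}\right)}$ ($y{\left(Q \right)} = -1 + \frac{\frac{6}{-8} + \frac{Q}{\left(-3 + \sqrt{-6 + Q}\right) \frac{Q}{Q}}}{3} = -1 + \frac{6 \left(- \frac{1}{8}\right) + \frac{Q}{\left(-3 + \sqrt{-6 + Q}\right) 1}}{3} = -1 + \frac{- \frac{3}{4} + \frac{Q}{-3 + \sqrt{-6 + Q}}}{3} = -1 + \left(- \frac{1}{4} + \frac{Q}{3 \left(-3 + \sqrt{-6 + Q}\right)}\right) = - \frac{5}{4} + \frac{Q}{3 \left(-3 + \sqrt{-6 + Q}\right)}$)
$\left(y{\left(6 \left(-6\right) \right)} - 114\right) \left(-311\right) = \left(\frac{45 - 15 \sqrt{-6 + 6 \left(-6\right)} + 4 \cdot 6 \left(-6\right)}{12 \left(-3 + \sqrt{-6 + 6 \left(-6\right)}\right)} - 114\right) \left(-311\right) = \left(\frac{45 - 15 \sqrt{-6 - 36} + 4 \left(-36\right)}{12 \left(-3 + \sqrt{-6 - 36}\right)} - 114\right) \left(-311\right) = \left(\frac{45 - 15 \sqrt{-42} - 144}{12 \left(-3 + \sqrt{-42}\right)} - 114\right) \left(-311\right) = \left(\frac{45 - 15 i \sqrt{42} - 144}{12 \left(-3 + i \sqrt{42}\right)} - 114\right) \left(-311\right) = \left(\frac{-99 - 15 i \sqrt{42}}{12 \left(-3 + i \sqrt{42}\right)} - 114\right) \left(-311\right) = \left(-114 + \frac{-99 - 15 i \sqrt{42}}{12 \left(-3 + i \sqrt{42}\right)}\right) \left(-311\right) = 35454 - \frac{311 \left(-99 - 15 i \sqrt{42}\right)}{12 \left(-3 + i \sqrt{42}\right)}$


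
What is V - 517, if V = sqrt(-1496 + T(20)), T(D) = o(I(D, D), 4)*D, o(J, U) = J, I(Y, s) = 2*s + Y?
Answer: -517 + 2*I*sqrt(74) ≈ -517.0 + 17.205*I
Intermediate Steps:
I(Y, s) = Y + 2*s
T(D) = 3*D**2 (T(D) = (D + 2*D)*D = (3*D)*D = 3*D**2)
V = 2*I*sqrt(74) (V = sqrt(-1496 + 3*20**2) = sqrt(-1496 + 3*400) = sqrt(-1496 + 1200) = sqrt(-296) = 2*I*sqrt(74) ≈ 17.205*I)
V - 517 = 2*I*sqrt(74) - 517 = -517 + 2*I*sqrt(74)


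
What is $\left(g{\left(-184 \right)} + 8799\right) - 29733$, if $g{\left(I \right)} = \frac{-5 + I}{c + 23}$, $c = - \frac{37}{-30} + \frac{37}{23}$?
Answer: $- \frac{373404564}{17831} \approx -20941.0$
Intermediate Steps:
$c = \frac{1961}{690}$ ($c = \left(-37\right) \left(- \frac{1}{30}\right) + 37 \cdot \frac{1}{23} = \frac{37}{30} + \frac{37}{23} = \frac{1961}{690} \approx 2.842$)
$g{\left(I \right)} = - \frac{3450}{17831} + \frac{690 I}{17831}$ ($g{\left(I \right)} = \frac{-5 + I}{\frac{1961}{690} + 23} = \frac{-5 + I}{\frac{17831}{690}} = \left(-5 + I\right) \frac{690}{17831} = - \frac{3450}{17831} + \frac{690 I}{17831}$)
$\left(g{\left(-184 \right)} + 8799\right) - 29733 = \left(\left(- \frac{3450}{17831} + \frac{690}{17831} \left(-184\right)\right) + 8799\right) - 29733 = \left(\left(- \frac{3450}{17831} - \frac{126960}{17831}\right) + 8799\right) - 29733 = \left(- \frac{130410}{17831} + 8799\right) - 29733 = \frac{156764559}{17831} - 29733 = - \frac{373404564}{17831}$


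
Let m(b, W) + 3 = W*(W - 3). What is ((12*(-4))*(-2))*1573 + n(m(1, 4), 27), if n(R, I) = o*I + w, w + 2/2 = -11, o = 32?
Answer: 151860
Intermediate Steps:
m(b, W) = -3 + W*(-3 + W) (m(b, W) = -3 + W*(W - 3) = -3 + W*(-3 + W))
w = -12 (w = -1 - 11 = -12)
n(R, I) = -12 + 32*I (n(R, I) = 32*I - 12 = -12 + 32*I)
((12*(-4))*(-2))*1573 + n(m(1, 4), 27) = ((12*(-4))*(-2))*1573 + (-12 + 32*27) = -48*(-2)*1573 + (-12 + 864) = 96*1573 + 852 = 151008 + 852 = 151860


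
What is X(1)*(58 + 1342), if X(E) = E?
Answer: 1400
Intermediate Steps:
X(1)*(58 + 1342) = 1*(58 + 1342) = 1*1400 = 1400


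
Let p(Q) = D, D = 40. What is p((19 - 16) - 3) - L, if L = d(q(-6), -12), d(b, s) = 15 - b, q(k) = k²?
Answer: 61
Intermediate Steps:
p(Q) = 40
L = -21 (L = 15 - 1*(-6)² = 15 - 1*36 = 15 - 36 = -21)
p((19 - 16) - 3) - L = 40 - 1*(-21) = 40 + 21 = 61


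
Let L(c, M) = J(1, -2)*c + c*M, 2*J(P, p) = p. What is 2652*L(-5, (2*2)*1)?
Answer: -39780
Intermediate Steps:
J(P, p) = p/2
L(c, M) = -c + M*c (L(c, M) = ((1/2)*(-2))*c + c*M = -c + M*c)
2652*L(-5, (2*2)*1) = 2652*(-5*(-1 + (2*2)*1)) = 2652*(-5*(-1 + 4*1)) = 2652*(-5*(-1 + 4)) = 2652*(-5*3) = 2652*(-15) = -39780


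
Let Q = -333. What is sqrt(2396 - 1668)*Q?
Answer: -666*sqrt(182) ≈ -8984.8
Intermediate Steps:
sqrt(2396 - 1668)*Q = sqrt(2396 - 1668)*(-333) = sqrt(728)*(-333) = (2*sqrt(182))*(-333) = -666*sqrt(182)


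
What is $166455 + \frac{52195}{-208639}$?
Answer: $\frac{34728952550}{208639} \approx 1.6645 \cdot 10^{5}$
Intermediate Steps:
$166455 + \frac{52195}{-208639} = 166455 + 52195 \left(- \frac{1}{208639}\right) = 166455 - \frac{52195}{208639} = \frac{34728952550}{208639}$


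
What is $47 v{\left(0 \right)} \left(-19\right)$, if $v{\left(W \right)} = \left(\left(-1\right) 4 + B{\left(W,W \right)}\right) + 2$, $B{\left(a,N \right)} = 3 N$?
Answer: $1786$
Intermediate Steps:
$v{\left(W \right)} = -2 + 3 W$ ($v{\left(W \right)} = \left(\left(-1\right) 4 + 3 W\right) + 2 = \left(-4 + 3 W\right) + 2 = -2 + 3 W$)
$47 v{\left(0 \right)} \left(-19\right) = 47 \left(-2 + 3 \cdot 0\right) \left(-19\right) = 47 \left(-2 + 0\right) \left(-19\right) = 47 \left(-2\right) \left(-19\right) = \left(-94\right) \left(-19\right) = 1786$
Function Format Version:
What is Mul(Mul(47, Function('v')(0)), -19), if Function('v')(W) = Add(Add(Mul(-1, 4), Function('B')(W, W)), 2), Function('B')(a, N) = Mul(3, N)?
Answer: 1786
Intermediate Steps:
Function('v')(W) = Add(-2, Mul(3, W)) (Function('v')(W) = Add(Add(Mul(-1, 4), Mul(3, W)), 2) = Add(Add(-4, Mul(3, W)), 2) = Add(-2, Mul(3, W)))
Mul(Mul(47, Function('v')(0)), -19) = Mul(Mul(47, Add(-2, Mul(3, 0))), -19) = Mul(Mul(47, Add(-2, 0)), -19) = Mul(Mul(47, -2), -19) = Mul(-94, -19) = 1786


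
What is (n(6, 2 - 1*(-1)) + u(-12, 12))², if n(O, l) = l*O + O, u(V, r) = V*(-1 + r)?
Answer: 11664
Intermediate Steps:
n(O, l) = O + O*l (n(O, l) = O*l + O = O + O*l)
(n(6, 2 - 1*(-1)) + u(-12, 12))² = (6*(1 + (2 - 1*(-1))) - 12*(-1 + 12))² = (6*(1 + (2 + 1)) - 12*11)² = (6*(1 + 3) - 132)² = (6*4 - 132)² = (24 - 132)² = (-108)² = 11664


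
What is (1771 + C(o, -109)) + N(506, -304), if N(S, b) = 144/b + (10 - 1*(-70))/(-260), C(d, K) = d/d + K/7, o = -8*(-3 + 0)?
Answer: 3035514/1729 ≈ 1755.6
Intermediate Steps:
o = 24 (o = -8*(-3) = 24)
C(d, K) = 1 + K/7 (C(d, K) = 1 + K*(1/7) = 1 + K/7)
N(S, b) = -4/13 + 144/b (N(S, b) = 144/b + (10 + 70)*(-1/260) = 144/b + 80*(-1/260) = 144/b - 4/13 = -4/13 + 144/b)
(1771 + C(o, -109)) + N(506, -304) = (1771 + (1 + (1/7)*(-109))) + (-4/13 + 144/(-304)) = (1771 + (1 - 109/7)) + (-4/13 + 144*(-1/304)) = (1771 - 102/7) + (-4/13 - 9/19) = 12295/7 - 193/247 = 3035514/1729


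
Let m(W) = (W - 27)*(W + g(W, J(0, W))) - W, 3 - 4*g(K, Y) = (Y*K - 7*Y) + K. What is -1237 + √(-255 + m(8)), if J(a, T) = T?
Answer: -1237 + 3*I*√157/2 ≈ -1237.0 + 18.795*I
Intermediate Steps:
g(K, Y) = ¾ - K/4 + 7*Y/4 - K*Y/4 (g(K, Y) = ¾ - ((Y*K - 7*Y) + K)/4 = ¾ - ((K*Y - 7*Y) + K)/4 = ¾ - ((-7*Y + K*Y) + K)/4 = ¾ - (K - 7*Y + K*Y)/4 = ¾ + (-K/4 + 7*Y/4 - K*Y/4) = ¾ - K/4 + 7*Y/4 - K*Y/4)
m(W) = -W + (-27 + W)*(¾ - W²/4 + 5*W/2) (m(W) = (W - 27)*(W + (¾ - W/4 + 7*W/4 - W*W/4)) - W = (-27 + W)*(W + (¾ - W/4 + 7*W/4 - W²/4)) - W = (-27 + W)*(W + (¾ - W²/4 + 3*W/2)) - W = (-27 + W)*(¾ - W²/4 + 5*W/2) - W = -W + (-27 + W)*(¾ - W²/4 + 5*W/2))
-1237 + √(-255 + m(8)) = -1237 + √(-255 + (-81/4 - 271/4*8 - ¼*8³ + (37/4)*8²)) = -1237 + √(-255 + (-81/4 - 542 - ¼*512 + (37/4)*64)) = -1237 + √(-255 + (-81/4 - 542 - 128 + 592)) = -1237 + √(-255 - 393/4) = -1237 + √(-1413/4) = -1237 + 3*I*√157/2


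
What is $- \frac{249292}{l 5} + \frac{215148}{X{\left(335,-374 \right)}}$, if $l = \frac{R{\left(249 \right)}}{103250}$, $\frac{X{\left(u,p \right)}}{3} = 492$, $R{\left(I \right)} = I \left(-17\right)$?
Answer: $\frac{70362789873}{57851} \approx 1.2163 \cdot 10^{6}$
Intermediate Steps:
$R{\left(I \right)} = - 17 I$
$X{\left(u,p \right)} = 1476$ ($X{\left(u,p \right)} = 3 \cdot 492 = 1476$)
$l = - \frac{4233}{103250}$ ($l = \frac{\left(-17\right) 249}{103250} = \left(-4233\right) \frac{1}{103250} = - \frac{4233}{103250} \approx -0.040998$)
$- \frac{249292}{l 5} + \frac{215148}{X{\left(335,-374 \right)}} = - \frac{249292}{\left(- \frac{4233}{103250}\right) 5} + \frac{215148}{1476} = - \frac{249292}{- \frac{4233}{20650}} + 215148 \cdot \frac{1}{1476} = \left(-249292\right) \left(- \frac{20650}{4233}\right) + \frac{17929}{123} = \frac{5147879800}{4233} + \frac{17929}{123} = \frac{70362789873}{57851}$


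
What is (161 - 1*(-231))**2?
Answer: 153664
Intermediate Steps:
(161 - 1*(-231))**2 = (161 + 231)**2 = 392**2 = 153664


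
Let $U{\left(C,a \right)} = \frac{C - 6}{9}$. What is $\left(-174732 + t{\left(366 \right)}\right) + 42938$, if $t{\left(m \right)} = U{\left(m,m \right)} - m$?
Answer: $-132120$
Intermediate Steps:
$U{\left(C,a \right)} = - \frac{2}{3} + \frac{C}{9}$ ($U{\left(C,a \right)} = \left(-6 + C\right) \frac{1}{9} = - \frac{2}{3} + \frac{C}{9}$)
$t{\left(m \right)} = - \frac{2}{3} - \frac{8 m}{9}$ ($t{\left(m \right)} = \left(- \frac{2}{3} + \frac{m}{9}\right) - m = - \frac{2}{3} - \frac{8 m}{9}$)
$\left(-174732 + t{\left(366 \right)}\right) + 42938 = \left(-174732 - 326\right) + 42938 = -175058 + 42938 = -132120$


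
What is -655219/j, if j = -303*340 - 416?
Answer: 655219/103436 ≈ 6.3345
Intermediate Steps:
j = -103436 (j = -103020 - 416 = -103436)
-655219/j = -655219/(-103436) = -655219*(-1/103436) = 655219/103436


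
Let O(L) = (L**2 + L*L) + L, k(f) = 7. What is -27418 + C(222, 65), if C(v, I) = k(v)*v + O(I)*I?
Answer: 527611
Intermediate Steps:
O(L) = L + 2*L**2 (O(L) = (L**2 + L**2) + L = 2*L**2 + L = L + 2*L**2)
C(v, I) = 7*v + I**2*(1 + 2*I) (C(v, I) = 7*v + (I*(1 + 2*I))*I = 7*v + I**2*(1 + 2*I))
-27418 + C(222, 65) = -27418 + (7*222 + 65**2*(1 + 2*65)) = -27418 + (1554 + 4225*(1 + 130)) = -27418 + (1554 + 4225*131) = -27418 + (1554 + 553475) = -27418 + 555029 = 527611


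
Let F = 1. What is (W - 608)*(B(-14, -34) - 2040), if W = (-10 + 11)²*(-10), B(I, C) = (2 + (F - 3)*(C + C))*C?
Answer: 4160376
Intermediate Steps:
B(I, C) = C*(2 - 4*C) (B(I, C) = (2 + (1 - 3)*(C + C))*C = (2 - 4*C)*C = C*(2 - 4*C))
W = -10 (W = 1²*(-10) = 1*(-10) = -10)
(W - 608)*(B(-14, -34) - 2040) = (-10 - 608)*(2*(-34)*(1 - 2*(-34)) - 2040) = -618*(2*(-34)*(1 + 68) - 2040) = -618*(2*(-34)*69 - 2040) = -618*(-4692 - 2040) = -618*(-6732) = 4160376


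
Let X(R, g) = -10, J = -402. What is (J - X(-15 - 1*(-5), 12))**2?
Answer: 153664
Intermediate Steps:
(J - X(-15 - 1*(-5), 12))**2 = (-402 - 1*(-10))**2 = (-402 + 10)**2 = (-392)**2 = 153664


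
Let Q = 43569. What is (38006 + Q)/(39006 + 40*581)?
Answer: 81575/62246 ≈ 1.3105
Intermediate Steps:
(38006 + Q)/(39006 + 40*581) = (38006 + 43569)/(39006 + 40*581) = 81575/(39006 + 23240) = 81575/62246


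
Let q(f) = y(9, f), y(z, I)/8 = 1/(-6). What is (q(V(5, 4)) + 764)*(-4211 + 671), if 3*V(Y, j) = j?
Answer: -2699840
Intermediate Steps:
V(Y, j) = j/3
y(z, I) = -4/3 (y(z, I) = 8/(-6) = 8*(-⅙) = -4/3)
q(f) = -4/3
(q(V(5, 4)) + 764)*(-4211 + 671) = (-4/3 + 764)*(-4211 + 671) = (2288/3)*(-3540) = -2699840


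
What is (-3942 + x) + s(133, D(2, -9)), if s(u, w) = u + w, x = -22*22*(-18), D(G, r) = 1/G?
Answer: 9807/2 ≈ 4903.5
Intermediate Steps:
x = 8712 (x = -484*(-18) = 8712)
(-3942 + x) + s(133, D(2, -9)) = (-3942 + 8712) + (133 + 1/2) = 4770 + (133 + 1/2) = 4770 + 267/2 = 9807/2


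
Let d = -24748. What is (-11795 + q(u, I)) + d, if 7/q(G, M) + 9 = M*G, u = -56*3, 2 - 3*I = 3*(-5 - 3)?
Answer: -53535502/1465 ≈ -36543.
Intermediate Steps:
I = 26/3 (I = 2/3 - (-5 - 3) = 2/3 - (-8) = 2/3 - 1/3*(-24) = 2/3 + 8 = 26/3 ≈ 8.6667)
u = -168
q(G, M) = 7/(-9 + G*M) (q(G, M) = 7/(-9 + M*G) = 7/(-9 + G*M))
(-11795 + q(u, I)) + d = (-11795 + 7/(-9 - 168*26/3)) - 24748 = (-11795 + 7/(-9 - 1456)) - 24748 = (-11795 + 7/(-1465)) - 24748 = (-11795 + 7*(-1/1465)) - 24748 = (-11795 - 7/1465) - 24748 = -17279682/1465 - 24748 = -53535502/1465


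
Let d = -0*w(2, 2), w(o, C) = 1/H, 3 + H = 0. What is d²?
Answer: 0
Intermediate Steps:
H = -3 (H = -3 + 0 = -3)
w(o, C) = -⅓ (w(o, C) = 1/(-3) = -⅓)
d = 0 (d = -0*(-1)/3 = -1*0 = 0)
d² = 0² = 0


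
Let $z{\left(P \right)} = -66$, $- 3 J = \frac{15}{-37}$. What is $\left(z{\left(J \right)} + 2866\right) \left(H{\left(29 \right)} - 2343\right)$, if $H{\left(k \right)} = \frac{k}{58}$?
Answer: $-6559000$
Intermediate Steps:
$H{\left(k \right)} = \frac{k}{58}$ ($H{\left(k \right)} = k \frac{1}{58} = \frac{k}{58}$)
$J = \frac{5}{37}$ ($J = - \frac{15 \frac{1}{-37}}{3} = - \frac{15 \left(- \frac{1}{37}\right)}{3} = \left(- \frac{1}{3}\right) \left(- \frac{15}{37}\right) = \frac{5}{37} \approx 0.13514$)
$\left(z{\left(J \right)} + 2866\right) \left(H{\left(29 \right)} - 2343\right) = \left(-66 + 2866\right) \left(\frac{1}{58} \cdot 29 - 2343\right) = 2800 \left(\frac{1}{2} - 2343\right) = 2800 \left(- \frac{4685}{2}\right) = -6559000$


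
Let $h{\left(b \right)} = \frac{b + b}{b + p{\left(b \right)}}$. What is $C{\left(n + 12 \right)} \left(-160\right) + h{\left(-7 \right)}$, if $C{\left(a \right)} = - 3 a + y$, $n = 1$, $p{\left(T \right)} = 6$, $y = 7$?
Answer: $5134$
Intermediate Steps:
$h{\left(b \right)} = \frac{2 b}{6 + b}$ ($h{\left(b \right)} = \frac{b + b}{b + 6} = \frac{2 b}{6 + b}$)
$C{\left(a \right)} = 7 - 3 a$ ($C{\left(a \right)} = - 3 a + 7 = 7 - 3 a$)
$C{\left(n + 12 \right)} \left(-160\right) + h{\left(-7 \right)} = \left(7 - 3 \left(1 + 12\right)\right) \left(-160\right) + 2 \left(-7\right) \frac{1}{6 - 7} = \left(7 - 39\right) \left(-160\right) + 2 \left(-7\right) \frac{1}{-1} = \left(7 - 39\right) \left(-160\right) + 2 \left(-7\right) \left(-1\right) = \left(-32\right) \left(-160\right) + 14 = 5120 + 14 = 5134$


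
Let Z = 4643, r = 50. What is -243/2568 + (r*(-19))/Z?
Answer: -1189283/3974408 ≈ -0.29924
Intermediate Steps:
-243/2568 + (r*(-19))/Z = -243/2568 + (50*(-19))/4643 = -243*1/2568 - 950*1/4643 = -81/856 - 950/4643 = -1189283/3974408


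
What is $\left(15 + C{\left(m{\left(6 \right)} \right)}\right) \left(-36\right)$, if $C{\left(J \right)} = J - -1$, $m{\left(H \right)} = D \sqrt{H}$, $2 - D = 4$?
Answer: $-576 + 72 \sqrt{6} \approx -399.64$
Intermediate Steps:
$D = -2$ ($D = 2 - 4 = -2$)
$m{\left(H \right)} = - 2 \sqrt{H}$
$C{\left(J \right)} = 1 + J$ ($C{\left(J \right)} = J + 1 = 1 + J$)
$\left(15 + C{\left(m{\left(6 \right)} \right)}\right) \left(-36\right) = \left(15 + \left(1 - 2 \sqrt{6}\right)\right) \left(-36\right) = \left(16 - 2 \sqrt{6}\right) \left(-36\right) = -576 + 72 \sqrt{6}$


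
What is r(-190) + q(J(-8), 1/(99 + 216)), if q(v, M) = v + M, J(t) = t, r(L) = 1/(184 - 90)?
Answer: -236471/29610 ≈ -7.9862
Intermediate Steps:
r(L) = 1/94
q(v, M) = M + v
r(-190) + q(J(-8), 1/(99 + 216)) = 1/94 + (1/(99 + 216) - 8) = 1/94 + (1/315 - 8) = 1/94 - 2519/315 = -236471/29610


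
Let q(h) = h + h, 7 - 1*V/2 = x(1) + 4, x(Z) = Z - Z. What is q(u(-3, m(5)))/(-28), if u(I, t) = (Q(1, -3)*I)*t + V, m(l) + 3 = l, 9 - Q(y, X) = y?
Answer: 3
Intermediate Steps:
x(Z) = 0
Q(y, X) = 9 - y
V = 6 (V = 14 - 2*(0 + 4) = 14 - 2*4 = 14 - 8 = 6)
m(l) = -3 + l
u(I, t) = 6 + 8*I*t (u(I, t) = ((9 - 1*1)*I)*t + 6 = ((9 - 1)*I)*t + 6 = (8*I)*t + 6 = 8*I*t + 6 = 6 + 8*I*t)
q(h) = 2*h
q(u(-3, m(5)))/(-28) = (2*(6 + 8*(-3)*(-3 + 5)))/(-28) = (2*(6 + 8*(-3)*2))*(-1/28) = (2*(6 - 48))*(-1/28) = (2*(-42))*(-1/28) = -84*(-1/28) = 3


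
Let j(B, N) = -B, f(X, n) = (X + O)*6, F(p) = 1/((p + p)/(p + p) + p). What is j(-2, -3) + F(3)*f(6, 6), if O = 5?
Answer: 37/2 ≈ 18.500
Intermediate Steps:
F(p) = 1/(1 + p) (F(p) = 1/((2*p)/((2*p)) + p) = 1/((2*p)*(1/(2*p)) + p) = 1/(1 + p))
f(X, n) = 30 + 6*X (f(X, n) = (X + 5)*6 = (5 + X)*6 = 30 + 6*X)
j(-2, -3) + F(3)*f(6, 6) = -1*(-2) + (30 + 6*6)/(1 + 3) = 2 + (30 + 36)/4 = 2 + (¼)*66 = 2 + 33/2 = 37/2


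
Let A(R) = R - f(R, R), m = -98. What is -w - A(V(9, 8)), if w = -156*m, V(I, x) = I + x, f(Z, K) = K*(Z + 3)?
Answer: -14965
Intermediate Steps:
f(Z, K) = K*(3 + Z)
A(R) = R - R*(3 + R)
w = 15288 (w = -156*(-98) = 15288)
-w - A(V(9, 8)) = -1*15288 - (9 + 8)*(-2 - (9 + 8)) = -15288 - 17*(-2 - 1*17) = -15288 - 17*(-2 - 17) = -15288 - 17*(-19) = -15288 - 1*(-323) = -15288 + 323 = -14965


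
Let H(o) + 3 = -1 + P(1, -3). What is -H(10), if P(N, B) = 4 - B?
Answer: -3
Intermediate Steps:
H(o) = 3 (H(o) = -3 + (-1 + (4 - 1*(-3))) = -3 + (-1 + (4 + 3)) = -3 + (-1 + 7) = -3 + 6 = 3)
-H(10) = -1*3 = -3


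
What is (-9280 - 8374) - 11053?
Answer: -28707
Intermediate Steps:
(-9280 - 8374) - 11053 = -17654 - 11053 = -28707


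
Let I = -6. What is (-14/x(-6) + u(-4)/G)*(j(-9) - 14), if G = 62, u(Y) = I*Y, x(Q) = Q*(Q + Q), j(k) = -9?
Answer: -4945/1116 ≈ -4.4310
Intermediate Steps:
x(Q) = 2*Q**2 (x(Q) = Q*(2*Q) = 2*Q**2)
u(Y) = -6*Y
(-14/x(-6) + u(-4)/G)*(j(-9) - 14) = (-14/(2*(-6)**2) - 6*(-4)/62)*(-9 - 14) = (-14/(2*36) + 24*(1/62))*(-23) = (-14/72 + 12/31)*(-23) = (-14*1/72 + 12/31)*(-23) = (-7/36 + 12/31)*(-23) = (215/1116)*(-23) = -4945/1116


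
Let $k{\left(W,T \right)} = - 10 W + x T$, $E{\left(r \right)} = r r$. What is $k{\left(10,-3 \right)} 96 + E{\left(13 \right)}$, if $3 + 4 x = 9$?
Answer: $-9863$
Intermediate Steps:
$x = \frac{3}{2}$ ($x = - \frac{3}{4} + \frac{1}{4} \cdot 9 = - \frac{3}{4} + \frac{9}{4} = \frac{3}{2} \approx 1.5$)
$E{\left(r \right)} = r^{2}$
$k{\left(W,T \right)} = - 10 W + \frac{3 T}{2}$
$k{\left(10,-3 \right)} 96 + E{\left(13 \right)} = \left(\left(-10\right) 10 + \frac{3}{2} \left(-3\right)\right) 96 + 13^{2} = \left(-100 - \frac{9}{2}\right) 96 + 169 = \left(- \frac{209}{2}\right) 96 + 169 = -10032 + 169 = -9863$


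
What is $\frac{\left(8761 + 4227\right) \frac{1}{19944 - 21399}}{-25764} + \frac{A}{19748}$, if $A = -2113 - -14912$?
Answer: $\frac{120011934101}{185071442940} \approx 0.64846$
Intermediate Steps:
$A = 12799$ ($A = -2113 + 14912 = 12799$)
$\frac{\left(8761 + 4227\right) \frac{1}{19944 - 21399}}{-25764} + \frac{A}{19748} = \frac{\left(8761 + 4227\right) \frac{1}{19944 - 21399}}{-25764} + \frac{12799}{19748} = \frac{12988}{-1455} \left(- \frac{1}{25764}\right) + 12799 \cdot \frac{1}{19748} = 12988 \left(- \frac{1}{1455}\right) \left(- \frac{1}{25764}\right) + \frac{12799}{19748} = \left(- \frac{12988}{1455}\right) \left(- \frac{1}{25764}\right) + \frac{12799}{19748} = \frac{3247}{9371655} + \frac{12799}{19748} = \frac{120011934101}{185071442940}$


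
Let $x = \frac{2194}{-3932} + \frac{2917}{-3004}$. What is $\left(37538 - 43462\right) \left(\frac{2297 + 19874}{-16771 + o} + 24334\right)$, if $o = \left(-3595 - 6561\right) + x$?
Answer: $- \frac{11462515501761884776}{79518115069} \approx -1.4415 \cdot 10^{8}$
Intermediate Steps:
$x = - \frac{4515105}{2952932}$ ($x = 2194 \left(- \frac{1}{3932}\right) + 2917 \left(- \frac{1}{3004}\right) = - \frac{1097}{1966} - \frac{2917}{3004} = - \frac{4515105}{2952932} \approx -1.529$)
$o = - \frac{29994492497}{2952932}$ ($o = \left(-3595 - 6561\right) - \frac{4515105}{2952932} = -10156 - \frac{4515105}{2952932} = - \frac{29994492497}{2952932} \approx -10158.0$)
$\left(37538 - 43462\right) \left(\frac{2297 + 19874}{-16771 + o} + 24334\right) = \left(37538 - 43462\right) \left(\frac{2297 + 19874}{-16771 - \frac{29994492497}{2952932}} + 24334\right) = - 5924 \left(\frac{22171}{- \frac{79518115069}{2952932}} + 24334\right) = - 5924 \left(22171 \left(- \frac{2952932}{79518115069}\right) + 24334\right) = - 5924 \left(- \frac{65469455372}{79518115069} + 24334\right) = \left(-5924\right) \frac{1934928342633674}{79518115069} = - \frac{11462515501761884776}{79518115069}$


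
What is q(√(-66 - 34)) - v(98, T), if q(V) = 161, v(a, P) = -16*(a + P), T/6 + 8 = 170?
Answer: 17281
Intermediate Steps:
T = 972 (T = -48 + 6*170 = -48 + 1020 = 972)
v(a, P) = -16*P - 16*a (v(a, P) = -16*(P + a) = -16*P - 16*a)
q(√(-66 - 34)) - v(98, T) = 161 - (-16*972 - 16*98) = 161 - (-15552 - 1568) = 161 - 1*(-17120) = 161 + 17120 = 17281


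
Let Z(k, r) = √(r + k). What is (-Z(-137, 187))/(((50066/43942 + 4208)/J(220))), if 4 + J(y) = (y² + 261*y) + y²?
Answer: -16941398680*√2/92479001 ≈ -259.07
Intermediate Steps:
Z(k, r) = √(k + r)
J(y) = -4 + 2*y² + 261*y (J(y) = -4 + ((y² + 261*y) + y²) = -4 + (2*y² + 261*y) = -4 + 2*y² + 261*y)
(-Z(-137, 187))/(((50066/43942 + 4208)/J(220))) = (-√(-137 + 187))/(((50066/43942 + 4208)/(-4 + 2*220² + 261*220))) = (-√50)/(((50066*(1/43942) + 4208)/(-4 + 2*48400 + 57420))) = (-5*√2)/(((25033/21971 + 4208)/(-4 + 96800 + 57420))) = (-5*√2)/(((92479001/21971)/154216)) = (-5*√2)/(((92479001/21971)*(1/154216))) = (-5*√2)/(92479001/3388279736) = -5*√2*(3388279736/92479001) = -16941398680*√2/92479001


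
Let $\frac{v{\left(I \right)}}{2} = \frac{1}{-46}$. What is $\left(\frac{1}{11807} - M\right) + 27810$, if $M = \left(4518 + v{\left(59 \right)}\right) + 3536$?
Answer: $\frac{5364970946}{271561} \approx 19756.0$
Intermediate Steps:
$v{\left(I \right)} = - \frac{1}{23}$ ($v{\left(I \right)} = \frac{2}{-46} = 2 \left(- \frac{1}{46}\right) = - \frac{1}{23}$)
$M = \frac{185241}{23}$ ($M = \left(4518 - \frac{1}{23}\right) + 3536 = \frac{103913}{23} + 3536 = \frac{185241}{23} \approx 8054.0$)
$\left(\frac{1}{11807} - M\right) + 27810 = \left(\frac{1}{11807} - \frac{185241}{23}\right) + 27810 = - \frac{2187140464}{271561} + 27810 = \frac{5364970946}{271561}$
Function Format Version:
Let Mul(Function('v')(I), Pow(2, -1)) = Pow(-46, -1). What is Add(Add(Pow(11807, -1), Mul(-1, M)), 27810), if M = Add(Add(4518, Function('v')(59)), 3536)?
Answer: Rational(5364970946, 271561) ≈ 19756.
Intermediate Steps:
Function('v')(I) = Rational(-1, 23) (Function('v')(I) = Mul(2, Pow(-46, -1)) = Mul(2, Rational(-1, 46)) = Rational(-1, 23))
M = Rational(185241, 23) (M = Add(Add(4518, Rational(-1, 23)), 3536) = Add(Rational(103913, 23), 3536) = Rational(185241, 23) ≈ 8054.0)
Add(Add(Pow(11807, -1), Mul(-1, M)), 27810) = Add(Add(Pow(11807, -1), Mul(-1, Rational(185241, 23))), 27810) = Add(Add(Rational(1, 11807), Rational(-185241, 23)), 27810) = Add(Rational(-2187140464, 271561), 27810) = Rational(5364970946, 271561)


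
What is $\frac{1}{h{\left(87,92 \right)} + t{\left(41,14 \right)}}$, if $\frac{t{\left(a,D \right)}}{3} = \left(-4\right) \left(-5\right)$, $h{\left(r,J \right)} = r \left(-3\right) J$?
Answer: $- \frac{1}{23952} \approx -4.175 \cdot 10^{-5}$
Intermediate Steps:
$h{\left(r,J \right)} = - 3 J r$ ($h{\left(r,J \right)} = - 3 r J = - 3 J r$)
$t{\left(a,D \right)} = 60$ ($t{\left(a,D \right)} = 3 \left(\left(-4\right) \left(-5\right)\right) = 3 \cdot 20 = 60$)
$\frac{1}{h{\left(87,92 \right)} + t{\left(41,14 \right)}} = \frac{1}{\left(-3\right) 92 \cdot 87 + 60} = \frac{1}{-24012 + 60} = \frac{1}{-23952} = - \frac{1}{23952}$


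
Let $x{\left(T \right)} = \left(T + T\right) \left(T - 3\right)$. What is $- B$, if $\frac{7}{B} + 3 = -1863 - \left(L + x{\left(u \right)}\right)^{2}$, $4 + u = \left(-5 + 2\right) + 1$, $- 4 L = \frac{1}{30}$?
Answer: $\frac{100800}{194806081} \approx 0.00051744$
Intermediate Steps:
$L = - \frac{1}{120}$ ($L = - \frac{1}{4 \cdot 30} = \left(- \frac{1}{4}\right) \frac{1}{30} = - \frac{1}{120} \approx -0.0083333$)
$u = -6$ ($u = -4 + \left(\left(-5 + 2\right) + 1\right) = -4 + \left(-3 + 1\right) = -4 - 2 = -6$)
$x{\left(T \right)} = 2 T \left(-3 + T\right)$
$B = - \frac{100800}{194806081}$ ($B = \frac{7}{-3 - \left(1863 + \left(- \frac{1}{120} + 2 \left(-6\right) \left(-3 - 6\right)\right)^{2}\right)} = \frac{7}{-3 - \left(1863 + \left(- \frac{1}{120} + 2 \left(-6\right) \left(-9\right)\right)^{2}\right)} = \frac{7}{-3 - \left(1863 + \left(- \frac{1}{120} + 108\right)^{2}\right)} = \frac{7}{-3 - \frac{194762881}{14400}} = \frac{7}{- \frac{194806081}{14400}} = 7 \left(- \frac{14400}{194806081}\right) = - \frac{100800}{194806081} \approx -0.00051744$)
$- B = \left(-1\right) \left(- \frac{100800}{194806081}\right) = \frac{100800}{194806081}$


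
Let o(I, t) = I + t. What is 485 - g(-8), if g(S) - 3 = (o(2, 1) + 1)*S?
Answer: 514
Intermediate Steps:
g(S) = 3 + 4*S (g(S) = 3 + ((2 + 1) + 1)*S = 3 + (3 + 1)*S = 3 + 4*S)
485 - g(-8) = 485 - (3 + 4*(-8)) = 485 - (3 - 32) = 485 - 1*(-29) = 485 + 29 = 514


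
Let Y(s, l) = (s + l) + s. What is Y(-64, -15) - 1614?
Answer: -1757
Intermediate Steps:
Y(s, l) = l + 2*s (Y(s, l) = (l + s) + s = l + 2*s)
Y(-64, -15) - 1614 = (-15 + 2*(-64)) - 1614 = (-15 - 128) - 1614 = -143 - 1614 = -1757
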